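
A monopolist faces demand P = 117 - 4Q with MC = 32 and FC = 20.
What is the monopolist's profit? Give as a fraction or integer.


MR = MC: 117 - 8Q = 32
Q* = 85/8
P* = 117 - 4*85/8 = 149/2
Profit = (P* - MC)*Q* - FC
= (149/2 - 32)*85/8 - 20
= 85/2*85/8 - 20
= 7225/16 - 20 = 6905/16

6905/16


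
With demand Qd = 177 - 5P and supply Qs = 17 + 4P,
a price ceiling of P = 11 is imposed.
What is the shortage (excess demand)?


At P = 11:
Qd = 177 - 5*11 = 122
Qs = 17 + 4*11 = 61
Shortage = Qd - Qs = 122 - 61 = 61

61


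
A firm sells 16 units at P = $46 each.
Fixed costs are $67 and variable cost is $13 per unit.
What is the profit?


Total Revenue = P * Q = 46 * 16 = $736
Total Cost = FC + VC*Q = 67 + 13*16 = $275
Profit = TR - TC = 736 - 275 = $461

$461


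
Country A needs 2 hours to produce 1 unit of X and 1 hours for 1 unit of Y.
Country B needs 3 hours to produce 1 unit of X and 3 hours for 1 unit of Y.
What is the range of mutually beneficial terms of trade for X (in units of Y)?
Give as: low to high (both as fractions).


Opportunity cost of X for Country A = hours_X / hours_Y = 2/1 = 2 units of Y
Opportunity cost of X for Country B = hours_X / hours_Y = 3/3 = 1 units of Y
Terms of trade must be between the two opportunity costs.
Range: 1 to 2

1 to 2


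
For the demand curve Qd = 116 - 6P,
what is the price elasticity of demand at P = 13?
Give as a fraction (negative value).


dQ/dP = -6
At P = 13: Q = 116 - 6*13 = 38
E = (dQ/dP)(P/Q) = (-6)(13/38) = -39/19

-39/19


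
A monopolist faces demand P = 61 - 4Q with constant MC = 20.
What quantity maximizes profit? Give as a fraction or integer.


TR = P*Q = (61 - 4Q)Q = 61Q - 4Q^2
MR = dTR/dQ = 61 - 8Q
Set MR = MC:
61 - 8Q = 20
41 = 8Q
Q* = 41/8 = 41/8

41/8


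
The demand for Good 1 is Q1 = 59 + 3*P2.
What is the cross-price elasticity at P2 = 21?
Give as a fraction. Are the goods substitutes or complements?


dQ1/dP2 = 3
At P2 = 21: Q1 = 59 + 3*21 = 122
Exy = (dQ1/dP2)(P2/Q1) = 3 * 21 / 122 = 63/122
Since Exy > 0, the goods are substitutes.

63/122 (substitutes)


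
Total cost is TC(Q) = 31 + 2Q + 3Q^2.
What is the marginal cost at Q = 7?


MC = dTC/dQ = 2 + 2*3*Q
At Q = 7:
MC = 2 + 6*7
MC = 2 + 42 = 44

44


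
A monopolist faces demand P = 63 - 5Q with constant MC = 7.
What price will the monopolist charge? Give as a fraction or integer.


MR = 63 - 10Q
Set MR = MC: 63 - 10Q = 7
Q* = 28/5
Substitute into demand:
P* = 63 - 5*28/5 = 35

35


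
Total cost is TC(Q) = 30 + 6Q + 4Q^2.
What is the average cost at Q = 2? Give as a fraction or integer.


TC(2) = 30 + 6*2 + 4*2^2
TC(2) = 30 + 12 + 16 = 58
AC = TC/Q = 58/2 = 29

29


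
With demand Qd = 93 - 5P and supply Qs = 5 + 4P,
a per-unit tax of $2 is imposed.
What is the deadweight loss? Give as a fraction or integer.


Pre-tax equilibrium quantity: Q* = 397/9
Post-tax equilibrium quantity: Q_tax = 119/3
Reduction in quantity: Q* - Q_tax = 40/9
DWL = (1/2) * tax * (Q* - Q_tax)
DWL = (1/2) * 2 * 40/9 = 40/9

40/9


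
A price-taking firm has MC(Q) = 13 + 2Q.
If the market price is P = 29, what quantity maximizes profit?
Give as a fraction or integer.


In perfect competition, profit is maximized where P = MC.
29 = 13 + 2Q
16 = 2Q
Q* = 16/2 = 8

8


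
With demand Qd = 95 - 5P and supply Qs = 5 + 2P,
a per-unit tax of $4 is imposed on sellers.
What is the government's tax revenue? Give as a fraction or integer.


With tax on sellers, new supply: Qs' = 5 + 2(P - 4)
= 2P - 3
New equilibrium quantity:
Q_new = 25
Tax revenue = tax * Q_new = 4 * 25 = 100

100


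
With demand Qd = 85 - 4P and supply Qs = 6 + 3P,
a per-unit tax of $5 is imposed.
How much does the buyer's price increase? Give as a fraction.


With a per-unit tax, the buyer's price increase depends on relative slopes.
Supply slope: d = 3, Demand slope: b = 4
Buyer's price increase = d * tax / (b + d)
= 3 * 5 / (4 + 3)
= 15 / 7 = 15/7

15/7


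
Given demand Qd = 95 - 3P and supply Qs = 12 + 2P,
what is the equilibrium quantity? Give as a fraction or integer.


First find equilibrium price:
95 - 3P = 12 + 2P
P* = 83/5 = 83/5
Then substitute into demand:
Q* = 95 - 3 * 83/5 = 226/5

226/5


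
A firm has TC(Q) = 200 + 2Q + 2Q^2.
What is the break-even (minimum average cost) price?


AC(Q) = 200/Q + 2 + 2Q
To minimize: dAC/dQ = -200/Q^2 + 2 = 0
Q^2 = 200/2 = 100
Q* = 10
Min AC = 200/10 + 2 + 2*10
Min AC = 20 + 2 + 20 = 42

42


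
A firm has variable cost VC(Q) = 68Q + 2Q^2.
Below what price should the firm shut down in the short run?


AVC(Q) = VC(Q)/Q = 68 + 2Q
AVC is increasing in Q, so minimum AVC is at Q -> 0+.
Min AVC = 68
The firm should shut down if P < 68.

68


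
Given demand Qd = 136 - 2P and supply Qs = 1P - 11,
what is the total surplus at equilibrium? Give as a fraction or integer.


Find equilibrium: 136 - 2P = 1P - 11
136 + 11 = 3P
P* = 147/3 = 49
Q* = 1*49 - 11 = 38
Inverse demand: P = 68 - Q/2, so P_max = 68
Inverse supply: P = 11 + Q/1, so P_min = 11
CS = (1/2) * 38 * (68 - 49) = 361
PS = (1/2) * 38 * (49 - 11) = 722
TS = CS + PS = 361 + 722 = 1083

1083


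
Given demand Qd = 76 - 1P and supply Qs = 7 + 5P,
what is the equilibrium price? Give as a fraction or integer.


At equilibrium, Qd = Qs.
76 - 1P = 7 + 5P
76 - 7 = 1P + 5P
69 = 6P
P* = 69/6 = 23/2

23/2


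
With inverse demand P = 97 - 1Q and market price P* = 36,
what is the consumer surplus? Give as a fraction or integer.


Maximum willingness to pay (at Q=0): P_max = 97
Quantity demanded at P* = 36:
Q* = (97 - 36)/1 = 61
CS = (1/2) * Q* * (P_max - P*)
CS = (1/2) * 61 * (97 - 36)
CS = (1/2) * 61 * 61 = 3721/2

3721/2


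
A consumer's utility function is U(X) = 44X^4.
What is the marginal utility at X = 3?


MU = dU/dX = 44*4*X^(4-1)
MU = 176*X^3
At X = 3:
MU = 176 * 3^3
MU = 176 * 27 = 4752

4752


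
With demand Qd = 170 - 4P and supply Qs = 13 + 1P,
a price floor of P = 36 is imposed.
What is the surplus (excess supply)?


At P = 36:
Qd = 170 - 4*36 = 26
Qs = 13 + 1*36 = 49
Surplus = Qs - Qd = 49 - 26 = 23

23


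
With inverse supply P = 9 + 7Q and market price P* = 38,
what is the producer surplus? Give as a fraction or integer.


Minimum supply price (at Q=0): P_min = 9
Quantity supplied at P* = 38:
Q* = (38 - 9)/7 = 29/7
PS = (1/2) * Q* * (P* - P_min)
PS = (1/2) * 29/7 * (38 - 9)
PS = (1/2) * 29/7 * 29 = 841/14

841/14


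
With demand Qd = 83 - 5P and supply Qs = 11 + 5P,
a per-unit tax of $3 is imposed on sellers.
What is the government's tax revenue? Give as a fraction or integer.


With tax on sellers, new supply: Qs' = 11 + 5(P - 3)
= 5P - 4
New equilibrium quantity:
Q_new = 79/2
Tax revenue = tax * Q_new = 3 * 79/2 = 237/2

237/2


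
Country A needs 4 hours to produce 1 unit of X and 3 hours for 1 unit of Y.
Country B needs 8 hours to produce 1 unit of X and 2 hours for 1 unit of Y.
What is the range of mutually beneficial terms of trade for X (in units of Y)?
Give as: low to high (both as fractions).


Opportunity cost of X for Country A = hours_X / hours_Y = 4/3 = 4/3 units of Y
Opportunity cost of X for Country B = hours_X / hours_Y = 8/2 = 4 units of Y
Terms of trade must be between the two opportunity costs.
Range: 4/3 to 4

4/3 to 4


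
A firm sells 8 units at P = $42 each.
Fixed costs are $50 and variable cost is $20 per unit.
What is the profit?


Total Revenue = P * Q = 42 * 8 = $336
Total Cost = FC + VC*Q = 50 + 20*8 = $210
Profit = TR - TC = 336 - 210 = $126

$126


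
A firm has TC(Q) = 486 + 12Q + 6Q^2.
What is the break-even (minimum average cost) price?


AC(Q) = 486/Q + 12 + 6Q
To minimize: dAC/dQ = -486/Q^2 + 6 = 0
Q^2 = 486/6 = 81
Q* = 9
Min AC = 486/9 + 12 + 6*9
Min AC = 54 + 12 + 54 = 120

120


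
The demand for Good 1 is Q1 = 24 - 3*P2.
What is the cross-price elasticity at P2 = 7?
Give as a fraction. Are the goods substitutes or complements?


dQ1/dP2 = -3
At P2 = 7: Q1 = 24 - 3*7 = 3
Exy = (dQ1/dP2)(P2/Q1) = -3 * 7 / 3 = -7
Since Exy < 0, the goods are complements.

-7 (complements)


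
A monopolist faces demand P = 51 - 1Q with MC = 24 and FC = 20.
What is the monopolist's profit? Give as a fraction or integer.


MR = MC: 51 - 2Q = 24
Q* = 27/2
P* = 51 - 1*27/2 = 75/2
Profit = (P* - MC)*Q* - FC
= (75/2 - 24)*27/2 - 20
= 27/2*27/2 - 20
= 729/4 - 20 = 649/4

649/4


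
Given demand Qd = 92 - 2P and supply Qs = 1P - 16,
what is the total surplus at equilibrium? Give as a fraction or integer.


Find equilibrium: 92 - 2P = 1P - 16
92 + 16 = 3P
P* = 108/3 = 36
Q* = 1*36 - 16 = 20
Inverse demand: P = 46 - Q/2, so P_max = 46
Inverse supply: P = 16 + Q/1, so P_min = 16
CS = (1/2) * 20 * (46 - 36) = 100
PS = (1/2) * 20 * (36 - 16) = 200
TS = CS + PS = 100 + 200 = 300

300


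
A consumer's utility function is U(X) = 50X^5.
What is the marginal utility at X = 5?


MU = dU/dX = 50*5*X^(5-1)
MU = 250*X^4
At X = 5:
MU = 250 * 5^4
MU = 250 * 625 = 156250

156250


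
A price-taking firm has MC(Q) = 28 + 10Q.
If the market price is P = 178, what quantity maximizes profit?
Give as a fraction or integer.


In perfect competition, profit is maximized where P = MC.
178 = 28 + 10Q
150 = 10Q
Q* = 150/10 = 15

15


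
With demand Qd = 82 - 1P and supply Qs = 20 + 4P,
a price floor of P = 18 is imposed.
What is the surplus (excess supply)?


At P = 18:
Qd = 82 - 1*18 = 64
Qs = 20 + 4*18 = 92
Surplus = Qs - Qd = 92 - 64 = 28

28


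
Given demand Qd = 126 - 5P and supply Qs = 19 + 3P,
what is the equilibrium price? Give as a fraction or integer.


At equilibrium, Qd = Qs.
126 - 5P = 19 + 3P
126 - 19 = 5P + 3P
107 = 8P
P* = 107/8 = 107/8

107/8


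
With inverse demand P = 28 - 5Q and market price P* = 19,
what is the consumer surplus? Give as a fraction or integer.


Maximum willingness to pay (at Q=0): P_max = 28
Quantity demanded at P* = 19:
Q* = (28 - 19)/5 = 9/5
CS = (1/2) * Q* * (P_max - P*)
CS = (1/2) * 9/5 * (28 - 19)
CS = (1/2) * 9/5 * 9 = 81/10

81/10


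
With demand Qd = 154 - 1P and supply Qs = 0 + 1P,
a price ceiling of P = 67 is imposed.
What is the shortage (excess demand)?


At P = 67:
Qd = 154 - 1*67 = 87
Qs = 0 + 1*67 = 67
Shortage = Qd - Qs = 87 - 67 = 20

20


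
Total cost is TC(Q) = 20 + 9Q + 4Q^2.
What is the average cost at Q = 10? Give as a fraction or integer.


TC(10) = 20 + 9*10 + 4*10^2
TC(10) = 20 + 90 + 400 = 510
AC = TC/Q = 510/10 = 51

51


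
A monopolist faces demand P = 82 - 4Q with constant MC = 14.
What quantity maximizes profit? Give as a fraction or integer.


TR = P*Q = (82 - 4Q)Q = 82Q - 4Q^2
MR = dTR/dQ = 82 - 8Q
Set MR = MC:
82 - 8Q = 14
68 = 8Q
Q* = 68/8 = 17/2

17/2


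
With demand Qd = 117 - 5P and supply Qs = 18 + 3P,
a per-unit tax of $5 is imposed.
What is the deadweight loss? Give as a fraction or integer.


Pre-tax equilibrium quantity: Q* = 441/8
Post-tax equilibrium quantity: Q_tax = 183/4
Reduction in quantity: Q* - Q_tax = 75/8
DWL = (1/2) * tax * (Q* - Q_tax)
DWL = (1/2) * 5 * 75/8 = 375/16

375/16


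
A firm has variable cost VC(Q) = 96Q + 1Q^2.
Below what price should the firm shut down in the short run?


AVC(Q) = VC(Q)/Q = 96 + 1Q
AVC is increasing in Q, so minimum AVC is at Q -> 0+.
Min AVC = 96
The firm should shut down if P < 96.

96


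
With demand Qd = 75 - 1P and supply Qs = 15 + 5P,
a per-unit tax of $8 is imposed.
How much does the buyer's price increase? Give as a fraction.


With a per-unit tax, the buyer's price increase depends on relative slopes.
Supply slope: d = 5, Demand slope: b = 1
Buyer's price increase = d * tax / (b + d)
= 5 * 8 / (1 + 5)
= 40 / 6 = 20/3

20/3


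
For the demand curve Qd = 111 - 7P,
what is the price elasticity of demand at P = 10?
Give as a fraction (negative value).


dQ/dP = -7
At P = 10: Q = 111 - 7*10 = 41
E = (dQ/dP)(P/Q) = (-7)(10/41) = -70/41

-70/41


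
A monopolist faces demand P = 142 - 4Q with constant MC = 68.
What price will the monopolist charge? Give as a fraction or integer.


MR = 142 - 8Q
Set MR = MC: 142 - 8Q = 68
Q* = 37/4
Substitute into demand:
P* = 142 - 4*37/4 = 105

105


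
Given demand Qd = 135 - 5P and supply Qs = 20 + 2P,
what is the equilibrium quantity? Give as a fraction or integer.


First find equilibrium price:
135 - 5P = 20 + 2P
P* = 115/7 = 115/7
Then substitute into demand:
Q* = 135 - 5 * 115/7 = 370/7

370/7


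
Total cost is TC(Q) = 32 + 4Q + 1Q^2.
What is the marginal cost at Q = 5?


MC = dTC/dQ = 4 + 2*1*Q
At Q = 5:
MC = 4 + 2*5
MC = 4 + 10 = 14

14


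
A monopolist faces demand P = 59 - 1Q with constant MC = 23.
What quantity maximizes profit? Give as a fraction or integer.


TR = P*Q = (59 - 1Q)Q = 59Q - 1Q^2
MR = dTR/dQ = 59 - 2Q
Set MR = MC:
59 - 2Q = 23
36 = 2Q
Q* = 36/2 = 18

18


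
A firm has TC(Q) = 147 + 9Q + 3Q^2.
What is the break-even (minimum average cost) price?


AC(Q) = 147/Q + 9 + 3Q
To minimize: dAC/dQ = -147/Q^2 + 3 = 0
Q^2 = 147/3 = 49
Q* = 7
Min AC = 147/7 + 9 + 3*7
Min AC = 21 + 9 + 21 = 51

51


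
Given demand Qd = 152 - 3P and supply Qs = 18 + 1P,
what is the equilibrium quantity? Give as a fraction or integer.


First find equilibrium price:
152 - 3P = 18 + 1P
P* = 134/4 = 67/2
Then substitute into demand:
Q* = 152 - 3 * 67/2 = 103/2

103/2


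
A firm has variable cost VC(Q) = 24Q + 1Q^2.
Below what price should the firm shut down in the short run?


AVC(Q) = VC(Q)/Q = 24 + 1Q
AVC is increasing in Q, so minimum AVC is at Q -> 0+.
Min AVC = 24
The firm should shut down if P < 24.

24


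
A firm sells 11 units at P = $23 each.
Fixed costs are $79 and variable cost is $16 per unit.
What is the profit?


Total Revenue = P * Q = 23 * 11 = $253
Total Cost = FC + VC*Q = 79 + 16*11 = $255
Profit = TR - TC = 253 - 255 = $-2

$-2


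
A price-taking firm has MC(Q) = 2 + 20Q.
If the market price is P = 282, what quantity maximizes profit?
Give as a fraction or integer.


In perfect competition, profit is maximized where P = MC.
282 = 2 + 20Q
280 = 20Q
Q* = 280/20 = 14

14


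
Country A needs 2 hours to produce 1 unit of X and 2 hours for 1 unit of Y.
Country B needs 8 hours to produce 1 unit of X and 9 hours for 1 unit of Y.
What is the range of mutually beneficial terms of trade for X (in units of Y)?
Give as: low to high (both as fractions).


Opportunity cost of X for Country A = hours_X / hours_Y = 2/2 = 1 units of Y
Opportunity cost of X for Country B = hours_X / hours_Y = 8/9 = 8/9 units of Y
Terms of trade must be between the two opportunity costs.
Range: 8/9 to 1

8/9 to 1


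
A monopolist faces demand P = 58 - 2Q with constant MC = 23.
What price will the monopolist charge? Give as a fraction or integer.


MR = 58 - 4Q
Set MR = MC: 58 - 4Q = 23
Q* = 35/4
Substitute into demand:
P* = 58 - 2*35/4 = 81/2

81/2


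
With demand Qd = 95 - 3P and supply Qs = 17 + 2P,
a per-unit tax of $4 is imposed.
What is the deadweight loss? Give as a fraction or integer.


Pre-tax equilibrium quantity: Q* = 241/5
Post-tax equilibrium quantity: Q_tax = 217/5
Reduction in quantity: Q* - Q_tax = 24/5
DWL = (1/2) * tax * (Q* - Q_tax)
DWL = (1/2) * 4 * 24/5 = 48/5

48/5


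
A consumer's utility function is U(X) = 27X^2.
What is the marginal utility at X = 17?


MU = dU/dX = 27*2*X^(2-1)
MU = 54*X^1
At X = 17:
MU = 54 * 17^1
MU = 54 * 17 = 918

918


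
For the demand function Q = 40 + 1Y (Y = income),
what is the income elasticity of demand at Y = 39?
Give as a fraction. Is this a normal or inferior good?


dQ/dY = 1
At Y = 39: Q = 40 + 1*39 = 79
Ey = (dQ/dY)(Y/Q) = 1 * 39 / 79 = 39/79
Since Ey > 0, this is a normal good.

39/79 (normal good)


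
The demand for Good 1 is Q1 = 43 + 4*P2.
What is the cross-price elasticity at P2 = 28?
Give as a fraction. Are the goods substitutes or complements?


dQ1/dP2 = 4
At P2 = 28: Q1 = 43 + 4*28 = 155
Exy = (dQ1/dP2)(P2/Q1) = 4 * 28 / 155 = 112/155
Since Exy > 0, the goods are substitutes.

112/155 (substitutes)


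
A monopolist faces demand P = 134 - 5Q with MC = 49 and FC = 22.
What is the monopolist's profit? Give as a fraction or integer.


MR = MC: 134 - 10Q = 49
Q* = 17/2
P* = 134 - 5*17/2 = 183/2
Profit = (P* - MC)*Q* - FC
= (183/2 - 49)*17/2 - 22
= 85/2*17/2 - 22
= 1445/4 - 22 = 1357/4

1357/4


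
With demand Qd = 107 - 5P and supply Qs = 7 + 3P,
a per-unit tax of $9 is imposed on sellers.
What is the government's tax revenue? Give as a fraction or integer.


With tax on sellers, new supply: Qs' = 7 + 3(P - 9)
= 3P - 20
New equilibrium quantity:
Q_new = 221/8
Tax revenue = tax * Q_new = 9 * 221/8 = 1989/8

1989/8


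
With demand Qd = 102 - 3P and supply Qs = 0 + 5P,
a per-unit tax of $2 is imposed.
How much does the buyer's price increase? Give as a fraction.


With a per-unit tax, the buyer's price increase depends on relative slopes.
Supply slope: d = 5, Demand slope: b = 3
Buyer's price increase = d * tax / (b + d)
= 5 * 2 / (3 + 5)
= 10 / 8 = 5/4

5/4


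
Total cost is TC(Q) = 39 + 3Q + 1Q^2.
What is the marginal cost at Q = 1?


MC = dTC/dQ = 3 + 2*1*Q
At Q = 1:
MC = 3 + 2*1
MC = 3 + 2 = 5

5


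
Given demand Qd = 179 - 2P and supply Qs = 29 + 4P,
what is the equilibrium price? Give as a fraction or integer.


At equilibrium, Qd = Qs.
179 - 2P = 29 + 4P
179 - 29 = 2P + 4P
150 = 6P
P* = 150/6 = 25

25


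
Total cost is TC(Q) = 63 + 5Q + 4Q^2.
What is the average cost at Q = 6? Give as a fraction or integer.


TC(6) = 63 + 5*6 + 4*6^2
TC(6) = 63 + 30 + 144 = 237
AC = TC/Q = 237/6 = 79/2

79/2


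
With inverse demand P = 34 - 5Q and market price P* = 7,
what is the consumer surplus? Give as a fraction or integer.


Maximum willingness to pay (at Q=0): P_max = 34
Quantity demanded at P* = 7:
Q* = (34 - 7)/5 = 27/5
CS = (1/2) * Q* * (P_max - P*)
CS = (1/2) * 27/5 * (34 - 7)
CS = (1/2) * 27/5 * 27 = 729/10

729/10


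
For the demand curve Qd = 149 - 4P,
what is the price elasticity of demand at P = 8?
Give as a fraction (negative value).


dQ/dP = -4
At P = 8: Q = 149 - 4*8 = 117
E = (dQ/dP)(P/Q) = (-4)(8/117) = -32/117

-32/117


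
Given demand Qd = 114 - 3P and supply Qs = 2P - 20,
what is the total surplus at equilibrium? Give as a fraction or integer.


Find equilibrium: 114 - 3P = 2P - 20
114 + 20 = 5P
P* = 134/5 = 134/5
Q* = 2*134/5 - 20 = 168/5
Inverse demand: P = 38 - Q/3, so P_max = 38
Inverse supply: P = 10 + Q/2, so P_min = 10
CS = (1/2) * 168/5 * (38 - 134/5) = 4704/25
PS = (1/2) * 168/5 * (134/5 - 10) = 7056/25
TS = CS + PS = 4704/25 + 7056/25 = 2352/5

2352/5


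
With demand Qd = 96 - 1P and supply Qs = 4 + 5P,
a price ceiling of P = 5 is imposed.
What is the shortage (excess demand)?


At P = 5:
Qd = 96 - 1*5 = 91
Qs = 4 + 5*5 = 29
Shortage = Qd - Qs = 91 - 29 = 62

62


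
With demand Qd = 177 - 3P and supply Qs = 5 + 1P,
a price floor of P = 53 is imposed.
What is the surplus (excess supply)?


At P = 53:
Qd = 177 - 3*53 = 18
Qs = 5 + 1*53 = 58
Surplus = Qs - Qd = 58 - 18 = 40

40


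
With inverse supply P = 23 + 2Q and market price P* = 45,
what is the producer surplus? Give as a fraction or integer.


Minimum supply price (at Q=0): P_min = 23
Quantity supplied at P* = 45:
Q* = (45 - 23)/2 = 11
PS = (1/2) * Q* * (P* - P_min)
PS = (1/2) * 11 * (45 - 23)
PS = (1/2) * 11 * 22 = 121

121


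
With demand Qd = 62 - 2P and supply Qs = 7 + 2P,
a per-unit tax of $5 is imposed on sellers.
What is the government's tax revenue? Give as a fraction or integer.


With tax on sellers, new supply: Qs' = 7 + 2(P - 5)
= 2P - 3
New equilibrium quantity:
Q_new = 59/2
Tax revenue = tax * Q_new = 5 * 59/2 = 295/2

295/2


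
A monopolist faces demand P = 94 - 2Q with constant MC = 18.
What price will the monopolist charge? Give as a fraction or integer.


MR = 94 - 4Q
Set MR = MC: 94 - 4Q = 18
Q* = 19
Substitute into demand:
P* = 94 - 2*19 = 56

56


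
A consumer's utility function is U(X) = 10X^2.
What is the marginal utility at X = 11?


MU = dU/dX = 10*2*X^(2-1)
MU = 20*X^1
At X = 11:
MU = 20 * 11^1
MU = 20 * 11 = 220

220


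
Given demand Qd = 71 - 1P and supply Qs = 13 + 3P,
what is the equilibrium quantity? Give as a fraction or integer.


First find equilibrium price:
71 - 1P = 13 + 3P
P* = 58/4 = 29/2
Then substitute into demand:
Q* = 71 - 1 * 29/2 = 113/2

113/2


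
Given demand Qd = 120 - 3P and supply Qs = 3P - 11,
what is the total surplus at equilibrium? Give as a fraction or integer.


Find equilibrium: 120 - 3P = 3P - 11
120 + 11 = 6P
P* = 131/6 = 131/6
Q* = 3*131/6 - 11 = 109/2
Inverse demand: P = 40 - Q/3, so P_max = 40
Inverse supply: P = 11/3 + Q/3, so P_min = 11/3
CS = (1/2) * 109/2 * (40 - 131/6) = 11881/24
PS = (1/2) * 109/2 * (131/6 - 11/3) = 11881/24
TS = CS + PS = 11881/24 + 11881/24 = 11881/12

11881/12


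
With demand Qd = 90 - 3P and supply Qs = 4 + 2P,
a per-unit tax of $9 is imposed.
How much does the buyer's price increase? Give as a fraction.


With a per-unit tax, the buyer's price increase depends on relative slopes.
Supply slope: d = 2, Demand slope: b = 3
Buyer's price increase = d * tax / (b + d)
= 2 * 9 / (3 + 2)
= 18 / 5 = 18/5

18/5


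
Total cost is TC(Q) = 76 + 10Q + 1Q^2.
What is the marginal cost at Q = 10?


MC = dTC/dQ = 10 + 2*1*Q
At Q = 10:
MC = 10 + 2*10
MC = 10 + 20 = 30

30


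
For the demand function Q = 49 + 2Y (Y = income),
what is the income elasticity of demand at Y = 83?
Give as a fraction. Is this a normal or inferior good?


dQ/dY = 2
At Y = 83: Q = 49 + 2*83 = 215
Ey = (dQ/dY)(Y/Q) = 2 * 83 / 215 = 166/215
Since Ey > 0, this is a normal good.

166/215 (normal good)


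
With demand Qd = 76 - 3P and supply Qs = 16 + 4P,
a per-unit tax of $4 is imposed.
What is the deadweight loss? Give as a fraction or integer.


Pre-tax equilibrium quantity: Q* = 352/7
Post-tax equilibrium quantity: Q_tax = 304/7
Reduction in quantity: Q* - Q_tax = 48/7
DWL = (1/2) * tax * (Q* - Q_tax)
DWL = (1/2) * 4 * 48/7 = 96/7

96/7


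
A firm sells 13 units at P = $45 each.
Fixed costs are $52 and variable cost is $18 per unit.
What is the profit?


Total Revenue = P * Q = 45 * 13 = $585
Total Cost = FC + VC*Q = 52 + 18*13 = $286
Profit = TR - TC = 585 - 286 = $299

$299


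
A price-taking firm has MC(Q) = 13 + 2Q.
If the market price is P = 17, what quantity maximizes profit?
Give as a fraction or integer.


In perfect competition, profit is maximized where P = MC.
17 = 13 + 2Q
4 = 2Q
Q* = 4/2 = 2

2


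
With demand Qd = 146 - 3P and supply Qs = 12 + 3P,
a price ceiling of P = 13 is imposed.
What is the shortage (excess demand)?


At P = 13:
Qd = 146 - 3*13 = 107
Qs = 12 + 3*13 = 51
Shortage = Qd - Qs = 107 - 51 = 56

56


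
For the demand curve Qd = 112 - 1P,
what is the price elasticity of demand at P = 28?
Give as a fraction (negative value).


dQ/dP = -1
At P = 28: Q = 112 - 1*28 = 84
E = (dQ/dP)(P/Q) = (-1)(28/84) = -1/3

-1/3


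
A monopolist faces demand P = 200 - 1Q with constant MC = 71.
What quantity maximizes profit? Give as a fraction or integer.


TR = P*Q = (200 - 1Q)Q = 200Q - 1Q^2
MR = dTR/dQ = 200 - 2Q
Set MR = MC:
200 - 2Q = 71
129 = 2Q
Q* = 129/2 = 129/2

129/2


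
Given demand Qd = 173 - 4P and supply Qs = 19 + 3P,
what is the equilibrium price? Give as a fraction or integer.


At equilibrium, Qd = Qs.
173 - 4P = 19 + 3P
173 - 19 = 4P + 3P
154 = 7P
P* = 154/7 = 22

22


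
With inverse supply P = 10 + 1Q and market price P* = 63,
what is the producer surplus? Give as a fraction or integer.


Minimum supply price (at Q=0): P_min = 10
Quantity supplied at P* = 63:
Q* = (63 - 10)/1 = 53
PS = (1/2) * Q* * (P* - P_min)
PS = (1/2) * 53 * (63 - 10)
PS = (1/2) * 53 * 53 = 2809/2

2809/2


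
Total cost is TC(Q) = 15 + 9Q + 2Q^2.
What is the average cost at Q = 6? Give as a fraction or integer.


TC(6) = 15 + 9*6 + 2*6^2
TC(6) = 15 + 54 + 72 = 141
AC = TC/Q = 141/6 = 47/2

47/2


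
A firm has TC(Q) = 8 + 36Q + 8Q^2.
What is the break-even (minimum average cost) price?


AC(Q) = 8/Q + 36 + 8Q
To minimize: dAC/dQ = -8/Q^2 + 8 = 0
Q^2 = 8/8 = 1
Q* = 1
Min AC = 8/1 + 36 + 8*1
Min AC = 8 + 36 + 8 = 52

52


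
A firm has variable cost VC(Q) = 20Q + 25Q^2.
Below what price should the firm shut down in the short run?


AVC(Q) = VC(Q)/Q = 20 + 25Q
AVC is increasing in Q, so minimum AVC is at Q -> 0+.
Min AVC = 20
The firm should shut down if P < 20.

20


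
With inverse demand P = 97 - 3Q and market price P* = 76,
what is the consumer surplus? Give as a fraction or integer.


Maximum willingness to pay (at Q=0): P_max = 97
Quantity demanded at P* = 76:
Q* = (97 - 76)/3 = 7
CS = (1/2) * Q* * (P_max - P*)
CS = (1/2) * 7 * (97 - 76)
CS = (1/2) * 7 * 21 = 147/2

147/2


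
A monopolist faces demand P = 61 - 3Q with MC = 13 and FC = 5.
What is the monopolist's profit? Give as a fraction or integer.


MR = MC: 61 - 6Q = 13
Q* = 8
P* = 61 - 3*8 = 37
Profit = (P* - MC)*Q* - FC
= (37 - 13)*8 - 5
= 24*8 - 5
= 192 - 5 = 187

187


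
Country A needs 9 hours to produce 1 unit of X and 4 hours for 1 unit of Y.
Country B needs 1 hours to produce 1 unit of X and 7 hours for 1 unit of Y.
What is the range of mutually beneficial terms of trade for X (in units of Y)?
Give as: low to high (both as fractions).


Opportunity cost of X for Country A = hours_X / hours_Y = 9/4 = 9/4 units of Y
Opportunity cost of X for Country B = hours_X / hours_Y = 1/7 = 1/7 units of Y
Terms of trade must be between the two opportunity costs.
Range: 1/7 to 9/4

1/7 to 9/4


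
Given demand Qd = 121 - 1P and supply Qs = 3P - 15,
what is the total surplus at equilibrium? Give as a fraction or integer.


Find equilibrium: 121 - 1P = 3P - 15
121 + 15 = 4P
P* = 136/4 = 34
Q* = 3*34 - 15 = 87
Inverse demand: P = 121 - Q/1, so P_max = 121
Inverse supply: P = 5 + Q/3, so P_min = 5
CS = (1/2) * 87 * (121 - 34) = 7569/2
PS = (1/2) * 87 * (34 - 5) = 2523/2
TS = CS + PS = 7569/2 + 2523/2 = 5046

5046


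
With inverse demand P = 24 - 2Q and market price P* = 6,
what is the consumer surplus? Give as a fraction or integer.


Maximum willingness to pay (at Q=0): P_max = 24
Quantity demanded at P* = 6:
Q* = (24 - 6)/2 = 9
CS = (1/2) * Q* * (P_max - P*)
CS = (1/2) * 9 * (24 - 6)
CS = (1/2) * 9 * 18 = 81

81


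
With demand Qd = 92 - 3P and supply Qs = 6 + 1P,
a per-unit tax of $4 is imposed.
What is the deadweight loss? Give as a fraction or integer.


Pre-tax equilibrium quantity: Q* = 55/2
Post-tax equilibrium quantity: Q_tax = 49/2
Reduction in quantity: Q* - Q_tax = 3
DWL = (1/2) * tax * (Q* - Q_tax)
DWL = (1/2) * 4 * 3 = 6

6


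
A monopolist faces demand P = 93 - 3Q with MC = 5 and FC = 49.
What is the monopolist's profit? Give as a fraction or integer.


MR = MC: 93 - 6Q = 5
Q* = 44/3
P* = 93 - 3*44/3 = 49
Profit = (P* - MC)*Q* - FC
= (49 - 5)*44/3 - 49
= 44*44/3 - 49
= 1936/3 - 49 = 1789/3

1789/3


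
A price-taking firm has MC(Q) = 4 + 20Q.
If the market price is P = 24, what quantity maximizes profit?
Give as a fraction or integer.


In perfect competition, profit is maximized where P = MC.
24 = 4 + 20Q
20 = 20Q
Q* = 20/20 = 1

1


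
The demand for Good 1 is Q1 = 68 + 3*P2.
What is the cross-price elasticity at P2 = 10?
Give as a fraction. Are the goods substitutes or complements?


dQ1/dP2 = 3
At P2 = 10: Q1 = 68 + 3*10 = 98
Exy = (dQ1/dP2)(P2/Q1) = 3 * 10 / 98 = 15/49
Since Exy > 0, the goods are substitutes.

15/49 (substitutes)


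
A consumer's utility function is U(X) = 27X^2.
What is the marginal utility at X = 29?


MU = dU/dX = 27*2*X^(2-1)
MU = 54*X^1
At X = 29:
MU = 54 * 29^1
MU = 54 * 29 = 1566

1566


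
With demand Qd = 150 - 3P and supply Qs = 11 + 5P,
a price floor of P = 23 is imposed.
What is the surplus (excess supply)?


At P = 23:
Qd = 150 - 3*23 = 81
Qs = 11 + 5*23 = 126
Surplus = Qs - Qd = 126 - 81 = 45

45


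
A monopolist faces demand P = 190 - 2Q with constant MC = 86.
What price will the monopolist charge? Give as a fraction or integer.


MR = 190 - 4Q
Set MR = MC: 190 - 4Q = 86
Q* = 26
Substitute into demand:
P* = 190 - 2*26 = 138

138


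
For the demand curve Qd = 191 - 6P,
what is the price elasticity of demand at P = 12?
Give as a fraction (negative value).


dQ/dP = -6
At P = 12: Q = 191 - 6*12 = 119
E = (dQ/dP)(P/Q) = (-6)(12/119) = -72/119

-72/119


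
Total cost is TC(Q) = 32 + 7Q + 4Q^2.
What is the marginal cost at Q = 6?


MC = dTC/dQ = 7 + 2*4*Q
At Q = 6:
MC = 7 + 8*6
MC = 7 + 48 = 55

55


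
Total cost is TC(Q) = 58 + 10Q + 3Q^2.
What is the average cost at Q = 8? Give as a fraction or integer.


TC(8) = 58 + 10*8 + 3*8^2
TC(8) = 58 + 80 + 192 = 330
AC = TC/Q = 330/8 = 165/4

165/4


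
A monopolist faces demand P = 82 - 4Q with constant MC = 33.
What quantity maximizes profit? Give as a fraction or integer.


TR = P*Q = (82 - 4Q)Q = 82Q - 4Q^2
MR = dTR/dQ = 82 - 8Q
Set MR = MC:
82 - 8Q = 33
49 = 8Q
Q* = 49/8 = 49/8

49/8


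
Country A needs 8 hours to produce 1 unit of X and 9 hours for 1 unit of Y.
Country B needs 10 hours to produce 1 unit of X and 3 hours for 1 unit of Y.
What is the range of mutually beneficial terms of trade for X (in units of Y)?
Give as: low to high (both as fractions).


Opportunity cost of X for Country A = hours_X / hours_Y = 8/9 = 8/9 units of Y
Opportunity cost of X for Country B = hours_X / hours_Y = 10/3 = 10/3 units of Y
Terms of trade must be between the two opportunity costs.
Range: 8/9 to 10/3

8/9 to 10/3


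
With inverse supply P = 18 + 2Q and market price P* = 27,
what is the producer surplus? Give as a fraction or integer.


Minimum supply price (at Q=0): P_min = 18
Quantity supplied at P* = 27:
Q* = (27 - 18)/2 = 9/2
PS = (1/2) * Q* * (P* - P_min)
PS = (1/2) * 9/2 * (27 - 18)
PS = (1/2) * 9/2 * 9 = 81/4

81/4


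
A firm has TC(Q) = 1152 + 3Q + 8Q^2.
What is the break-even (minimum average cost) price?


AC(Q) = 1152/Q + 3 + 8Q
To minimize: dAC/dQ = -1152/Q^2 + 8 = 0
Q^2 = 1152/8 = 144
Q* = 12
Min AC = 1152/12 + 3 + 8*12
Min AC = 96 + 3 + 96 = 195

195


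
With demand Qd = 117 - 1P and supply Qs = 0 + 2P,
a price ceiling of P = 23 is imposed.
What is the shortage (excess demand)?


At P = 23:
Qd = 117 - 1*23 = 94
Qs = 0 + 2*23 = 46
Shortage = Qd - Qs = 94 - 46 = 48

48


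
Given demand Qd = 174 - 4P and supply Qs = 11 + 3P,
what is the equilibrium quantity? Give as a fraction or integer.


First find equilibrium price:
174 - 4P = 11 + 3P
P* = 163/7 = 163/7
Then substitute into demand:
Q* = 174 - 4 * 163/7 = 566/7

566/7


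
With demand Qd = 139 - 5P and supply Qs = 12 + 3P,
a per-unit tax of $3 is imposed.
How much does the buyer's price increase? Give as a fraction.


With a per-unit tax, the buyer's price increase depends on relative slopes.
Supply slope: d = 3, Demand slope: b = 5
Buyer's price increase = d * tax / (b + d)
= 3 * 3 / (5 + 3)
= 9 / 8 = 9/8

9/8


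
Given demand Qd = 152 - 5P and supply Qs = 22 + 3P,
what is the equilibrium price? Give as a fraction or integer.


At equilibrium, Qd = Qs.
152 - 5P = 22 + 3P
152 - 22 = 5P + 3P
130 = 8P
P* = 130/8 = 65/4

65/4


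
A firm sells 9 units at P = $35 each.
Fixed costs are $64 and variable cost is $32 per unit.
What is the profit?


Total Revenue = P * Q = 35 * 9 = $315
Total Cost = FC + VC*Q = 64 + 32*9 = $352
Profit = TR - TC = 315 - 352 = $-37

$-37


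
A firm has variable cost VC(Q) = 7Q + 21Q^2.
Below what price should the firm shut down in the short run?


AVC(Q) = VC(Q)/Q = 7 + 21Q
AVC is increasing in Q, so minimum AVC is at Q -> 0+.
Min AVC = 7
The firm should shut down if P < 7.

7


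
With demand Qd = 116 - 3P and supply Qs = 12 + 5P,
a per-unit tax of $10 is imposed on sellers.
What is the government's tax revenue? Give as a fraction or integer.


With tax on sellers, new supply: Qs' = 12 + 5(P - 10)
= 5P - 38
New equilibrium quantity:
Q_new = 233/4
Tax revenue = tax * Q_new = 10 * 233/4 = 1165/2

1165/2


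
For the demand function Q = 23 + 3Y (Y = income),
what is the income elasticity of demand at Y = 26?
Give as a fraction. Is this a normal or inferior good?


dQ/dY = 3
At Y = 26: Q = 23 + 3*26 = 101
Ey = (dQ/dY)(Y/Q) = 3 * 26 / 101 = 78/101
Since Ey > 0, this is a normal good.

78/101 (normal good)


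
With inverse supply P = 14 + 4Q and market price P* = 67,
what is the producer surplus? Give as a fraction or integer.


Minimum supply price (at Q=0): P_min = 14
Quantity supplied at P* = 67:
Q* = (67 - 14)/4 = 53/4
PS = (1/2) * Q* * (P* - P_min)
PS = (1/2) * 53/4 * (67 - 14)
PS = (1/2) * 53/4 * 53 = 2809/8

2809/8


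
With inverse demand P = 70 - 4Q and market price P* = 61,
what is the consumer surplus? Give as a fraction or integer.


Maximum willingness to pay (at Q=0): P_max = 70
Quantity demanded at P* = 61:
Q* = (70 - 61)/4 = 9/4
CS = (1/2) * Q* * (P_max - P*)
CS = (1/2) * 9/4 * (70 - 61)
CS = (1/2) * 9/4 * 9 = 81/8

81/8


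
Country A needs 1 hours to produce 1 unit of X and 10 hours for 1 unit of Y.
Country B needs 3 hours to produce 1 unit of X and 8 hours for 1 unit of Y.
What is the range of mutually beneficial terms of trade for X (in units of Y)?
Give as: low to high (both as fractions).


Opportunity cost of X for Country A = hours_X / hours_Y = 1/10 = 1/10 units of Y
Opportunity cost of X for Country B = hours_X / hours_Y = 3/8 = 3/8 units of Y
Terms of trade must be between the two opportunity costs.
Range: 1/10 to 3/8

1/10 to 3/8


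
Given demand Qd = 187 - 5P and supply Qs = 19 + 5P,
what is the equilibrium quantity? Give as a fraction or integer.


First find equilibrium price:
187 - 5P = 19 + 5P
P* = 168/10 = 84/5
Then substitute into demand:
Q* = 187 - 5 * 84/5 = 103

103


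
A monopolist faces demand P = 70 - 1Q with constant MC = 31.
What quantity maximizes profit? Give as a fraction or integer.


TR = P*Q = (70 - 1Q)Q = 70Q - 1Q^2
MR = dTR/dQ = 70 - 2Q
Set MR = MC:
70 - 2Q = 31
39 = 2Q
Q* = 39/2 = 39/2

39/2


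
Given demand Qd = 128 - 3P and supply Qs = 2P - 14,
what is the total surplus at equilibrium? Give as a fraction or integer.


Find equilibrium: 128 - 3P = 2P - 14
128 + 14 = 5P
P* = 142/5 = 142/5
Q* = 2*142/5 - 14 = 214/5
Inverse demand: P = 128/3 - Q/3, so P_max = 128/3
Inverse supply: P = 7 + Q/2, so P_min = 7
CS = (1/2) * 214/5 * (128/3 - 142/5) = 22898/75
PS = (1/2) * 214/5 * (142/5 - 7) = 11449/25
TS = CS + PS = 22898/75 + 11449/25 = 11449/15

11449/15


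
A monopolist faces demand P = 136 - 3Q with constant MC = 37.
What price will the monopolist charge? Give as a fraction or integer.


MR = 136 - 6Q
Set MR = MC: 136 - 6Q = 37
Q* = 33/2
Substitute into demand:
P* = 136 - 3*33/2 = 173/2

173/2


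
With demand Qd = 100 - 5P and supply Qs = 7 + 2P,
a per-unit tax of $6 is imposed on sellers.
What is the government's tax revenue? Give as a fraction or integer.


With tax on sellers, new supply: Qs' = 7 + 2(P - 6)
= 2P - 5
New equilibrium quantity:
Q_new = 25
Tax revenue = tax * Q_new = 6 * 25 = 150

150


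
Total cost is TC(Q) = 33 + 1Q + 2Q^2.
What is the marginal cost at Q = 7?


MC = dTC/dQ = 1 + 2*2*Q
At Q = 7:
MC = 1 + 4*7
MC = 1 + 28 = 29

29


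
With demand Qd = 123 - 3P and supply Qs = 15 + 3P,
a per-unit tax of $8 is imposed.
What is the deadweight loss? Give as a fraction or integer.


Pre-tax equilibrium quantity: Q* = 69
Post-tax equilibrium quantity: Q_tax = 57
Reduction in quantity: Q* - Q_tax = 12
DWL = (1/2) * tax * (Q* - Q_tax)
DWL = (1/2) * 8 * 12 = 48

48


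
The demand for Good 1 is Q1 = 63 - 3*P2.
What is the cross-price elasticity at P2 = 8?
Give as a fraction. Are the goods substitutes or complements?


dQ1/dP2 = -3
At P2 = 8: Q1 = 63 - 3*8 = 39
Exy = (dQ1/dP2)(P2/Q1) = -3 * 8 / 39 = -8/13
Since Exy < 0, the goods are complements.

-8/13 (complements)


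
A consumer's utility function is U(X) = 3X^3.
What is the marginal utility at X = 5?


MU = dU/dX = 3*3*X^(3-1)
MU = 9*X^2
At X = 5:
MU = 9 * 5^2
MU = 9 * 25 = 225

225


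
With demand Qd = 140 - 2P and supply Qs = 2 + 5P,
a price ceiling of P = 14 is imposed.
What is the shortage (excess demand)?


At P = 14:
Qd = 140 - 2*14 = 112
Qs = 2 + 5*14 = 72
Shortage = Qd - Qs = 112 - 72 = 40

40


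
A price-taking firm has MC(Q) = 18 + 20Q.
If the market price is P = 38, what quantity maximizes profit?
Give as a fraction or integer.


In perfect competition, profit is maximized where P = MC.
38 = 18 + 20Q
20 = 20Q
Q* = 20/20 = 1

1


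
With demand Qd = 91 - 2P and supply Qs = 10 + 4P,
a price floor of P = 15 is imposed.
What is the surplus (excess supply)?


At P = 15:
Qd = 91 - 2*15 = 61
Qs = 10 + 4*15 = 70
Surplus = Qs - Qd = 70 - 61 = 9

9


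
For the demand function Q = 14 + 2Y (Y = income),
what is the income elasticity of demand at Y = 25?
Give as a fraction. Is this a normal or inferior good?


dQ/dY = 2
At Y = 25: Q = 14 + 2*25 = 64
Ey = (dQ/dY)(Y/Q) = 2 * 25 / 64 = 25/32
Since Ey > 0, this is a normal good.

25/32 (normal good)


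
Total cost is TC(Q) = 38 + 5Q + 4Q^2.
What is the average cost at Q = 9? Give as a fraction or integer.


TC(9) = 38 + 5*9 + 4*9^2
TC(9) = 38 + 45 + 324 = 407
AC = TC/Q = 407/9 = 407/9

407/9


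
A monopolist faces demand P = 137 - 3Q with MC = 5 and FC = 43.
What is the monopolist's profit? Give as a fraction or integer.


MR = MC: 137 - 6Q = 5
Q* = 22
P* = 137 - 3*22 = 71
Profit = (P* - MC)*Q* - FC
= (71 - 5)*22 - 43
= 66*22 - 43
= 1452 - 43 = 1409

1409


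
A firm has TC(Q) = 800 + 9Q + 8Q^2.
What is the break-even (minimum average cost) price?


AC(Q) = 800/Q + 9 + 8Q
To minimize: dAC/dQ = -800/Q^2 + 8 = 0
Q^2 = 800/8 = 100
Q* = 10
Min AC = 800/10 + 9 + 8*10
Min AC = 80 + 9 + 80 = 169

169


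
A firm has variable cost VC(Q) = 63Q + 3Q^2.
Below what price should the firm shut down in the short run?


AVC(Q) = VC(Q)/Q = 63 + 3Q
AVC is increasing in Q, so minimum AVC is at Q -> 0+.
Min AVC = 63
The firm should shut down if P < 63.

63


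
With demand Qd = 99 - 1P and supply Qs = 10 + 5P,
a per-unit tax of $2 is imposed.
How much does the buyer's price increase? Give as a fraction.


With a per-unit tax, the buyer's price increase depends on relative slopes.
Supply slope: d = 5, Demand slope: b = 1
Buyer's price increase = d * tax / (b + d)
= 5 * 2 / (1 + 5)
= 10 / 6 = 5/3

5/3


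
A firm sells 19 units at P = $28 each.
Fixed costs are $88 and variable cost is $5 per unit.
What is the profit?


Total Revenue = P * Q = 28 * 19 = $532
Total Cost = FC + VC*Q = 88 + 5*19 = $183
Profit = TR - TC = 532 - 183 = $349

$349


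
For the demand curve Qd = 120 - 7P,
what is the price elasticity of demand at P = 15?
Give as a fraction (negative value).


dQ/dP = -7
At P = 15: Q = 120 - 7*15 = 15
E = (dQ/dP)(P/Q) = (-7)(15/15) = -7

-7


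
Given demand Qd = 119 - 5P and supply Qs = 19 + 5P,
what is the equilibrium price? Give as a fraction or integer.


At equilibrium, Qd = Qs.
119 - 5P = 19 + 5P
119 - 19 = 5P + 5P
100 = 10P
P* = 100/10 = 10

10


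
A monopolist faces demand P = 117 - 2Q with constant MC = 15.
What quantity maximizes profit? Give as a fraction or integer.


TR = P*Q = (117 - 2Q)Q = 117Q - 2Q^2
MR = dTR/dQ = 117 - 4Q
Set MR = MC:
117 - 4Q = 15
102 = 4Q
Q* = 102/4 = 51/2

51/2


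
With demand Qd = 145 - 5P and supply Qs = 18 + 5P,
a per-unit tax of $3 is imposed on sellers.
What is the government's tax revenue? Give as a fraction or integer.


With tax on sellers, new supply: Qs' = 18 + 5(P - 3)
= 3 + 5P
New equilibrium quantity:
Q_new = 74
Tax revenue = tax * Q_new = 3 * 74 = 222

222


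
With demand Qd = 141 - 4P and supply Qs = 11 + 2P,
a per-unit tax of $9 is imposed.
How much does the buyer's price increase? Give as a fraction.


With a per-unit tax, the buyer's price increase depends on relative slopes.
Supply slope: d = 2, Demand slope: b = 4
Buyer's price increase = d * tax / (b + d)
= 2 * 9 / (4 + 2)
= 18 / 6 = 3

3
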